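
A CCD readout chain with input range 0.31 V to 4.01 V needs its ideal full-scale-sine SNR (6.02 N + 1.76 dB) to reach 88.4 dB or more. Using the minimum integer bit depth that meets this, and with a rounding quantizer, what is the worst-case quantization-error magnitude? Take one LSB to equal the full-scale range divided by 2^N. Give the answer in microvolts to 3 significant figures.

Full-scale range = 4.01 V − (0.31 V) = 3.7 V.
Solving 6.02 N ≥ 88.4 − 1.76: N ≥ 14.392. Round up → N = 15.
LSB = 3.7 V / 2^15 = 112.92 µV.
Max error for round-to-nearest is LSB/2 = 56.5 µV.

56.5 µV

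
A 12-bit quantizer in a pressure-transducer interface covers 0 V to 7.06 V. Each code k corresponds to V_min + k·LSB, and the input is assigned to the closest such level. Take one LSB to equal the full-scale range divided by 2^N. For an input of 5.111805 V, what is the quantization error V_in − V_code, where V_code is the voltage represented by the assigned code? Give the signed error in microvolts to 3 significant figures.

Span = 7.06 V. LSB = 7.06 V / 2^12 ≈ 1.724 mV.
(V_in − V_min)/LSB = (5.111805 − (0)) × 4096/7.06 = 2965.7158 → nearest code k = 2966.
V_code = 0 + (2966/4096) × 7.06 = 5.112294922 V.
e = 5.111805 − (5.112294922) = −490 µV.

−490 µV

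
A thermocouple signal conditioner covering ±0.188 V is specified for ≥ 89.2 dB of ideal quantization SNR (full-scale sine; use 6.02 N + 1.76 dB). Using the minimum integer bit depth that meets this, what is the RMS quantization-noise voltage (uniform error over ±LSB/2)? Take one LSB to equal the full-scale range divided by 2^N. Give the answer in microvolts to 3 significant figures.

3.31 µV

Full-scale range = 0.188 V − (-0.188 V) = 0.376 V.
N ≥ (89.2 − 1.76)/6.02 = 14.525 → N_min = 15.
LSB = 0.376 V ÷ 2^15 = 0.376/32768 V = 11.475 µV.
RMS noise = LSB/√12 = 3.31 µV.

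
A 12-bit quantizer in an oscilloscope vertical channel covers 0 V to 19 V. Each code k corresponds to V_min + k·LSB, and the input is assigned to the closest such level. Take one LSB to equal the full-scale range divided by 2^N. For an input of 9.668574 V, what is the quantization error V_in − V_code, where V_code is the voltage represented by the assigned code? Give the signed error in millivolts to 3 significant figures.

Full-scale range = 19 V. LSB = 19 V / 2^12 ≈ 4.639 mV.
Position in LSBs: (9.668574 − (0)) × 4096/19 = 2084.3410; rounding gives k = 2084.
Reconstructed level: 0 + 2084 × 19/4096 V = 9.666992188 V.
e = 9.668574 − (9.666992188) = +1.58 mV.

+1.58 mV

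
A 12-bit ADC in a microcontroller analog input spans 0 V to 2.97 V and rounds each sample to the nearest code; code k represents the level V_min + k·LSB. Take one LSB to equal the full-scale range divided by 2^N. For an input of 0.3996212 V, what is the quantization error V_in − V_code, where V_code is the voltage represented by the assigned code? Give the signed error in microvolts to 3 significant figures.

+92.4 µV

Full-scale range = 2.97 V. LSB = 2.97 V / 2^12 ≈ 0.7251 mV.
Position in LSBs: (0.3996212 − (0)) × 4096/2.97 = 551.1274; rounding gives k = 551.
V_code = V_min + k × range/2^12 = 0 + 551 × 2.97/4096 = 0.3995288086 V.
e = 0.3996212 − (0.3995288086) = +92.4 µV.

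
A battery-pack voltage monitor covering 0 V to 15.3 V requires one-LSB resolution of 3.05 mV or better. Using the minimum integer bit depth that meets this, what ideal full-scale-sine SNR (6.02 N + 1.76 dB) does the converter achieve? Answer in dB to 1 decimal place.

80.0 dB

Span = 15.3 V.
15.3 V / 3.05 mV = 5016. Since 2^12 = 4096 and 2^13 = 8192, N = 13.
SNR = 6.02 × 13 + 1.76 = 80.02 dB.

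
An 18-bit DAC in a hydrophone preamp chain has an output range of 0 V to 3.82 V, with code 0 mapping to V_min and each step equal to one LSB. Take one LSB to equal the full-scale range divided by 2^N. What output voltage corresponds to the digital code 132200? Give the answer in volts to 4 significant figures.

1.926 V

Range is 3.82 V. LSB = 3.82 V / 2^18.
V_out = V_min + code × LSB = 0 V + 132200 × 3.82 V / 262144
      = 0 + 1.92644 = 1.92644 V.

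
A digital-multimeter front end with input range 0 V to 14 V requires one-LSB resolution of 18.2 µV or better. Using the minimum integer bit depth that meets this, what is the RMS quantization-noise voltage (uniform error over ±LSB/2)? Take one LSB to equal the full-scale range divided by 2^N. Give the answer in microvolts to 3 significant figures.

3.85 µV

V_FS = 14 V.
14 V / 18.2 µV = 769200. Since 2^19 = 524288 and 2^20 = 1048576, N = 20.
LSB = 14 V ÷ 2^20 = 14/1048576 V = 13.351 µV.
RMS noise = LSB/√12 = 3.85 µV.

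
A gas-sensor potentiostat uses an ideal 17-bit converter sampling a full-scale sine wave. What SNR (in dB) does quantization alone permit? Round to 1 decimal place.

For an ideal N-bit converter with full-scale sine input, SNR = 6.02 N + 1.76 dB. SNR = 6.02 × 17 + 1.76 = 102.34 + 1.76 = 104.10 dB.

104.1 dB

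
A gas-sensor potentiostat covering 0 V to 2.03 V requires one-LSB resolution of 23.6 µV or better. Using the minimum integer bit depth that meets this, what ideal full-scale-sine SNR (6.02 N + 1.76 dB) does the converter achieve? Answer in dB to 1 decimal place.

104.1 dB

Span = 2.03 V.
2.03 V / 23.6 µV = 86020. Since 2^16 = 65536 and 2^17 = 131072, N = 17.
6.02(17) + 1.76 = 104.10 dB.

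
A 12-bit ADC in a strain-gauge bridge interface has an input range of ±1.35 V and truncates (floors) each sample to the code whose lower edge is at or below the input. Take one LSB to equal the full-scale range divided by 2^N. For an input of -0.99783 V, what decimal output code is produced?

The full-scale span is 1.35 − (-1.35) = 2.7 V. LSB = 2.7 V / 2^12 ≈ 0.6592 mV.
code = ⌊(V_in − V_min)/LSB⌋ = ⌊(V_in − V_min) × 2^12 / range⌋
     = ⌊(-0.99783 − (-1.35)) × 4096 / 2.7⌋ = ⌊0.35217 × 4096/2.7⌋
     = ⌊534.255⌋ = 534.

534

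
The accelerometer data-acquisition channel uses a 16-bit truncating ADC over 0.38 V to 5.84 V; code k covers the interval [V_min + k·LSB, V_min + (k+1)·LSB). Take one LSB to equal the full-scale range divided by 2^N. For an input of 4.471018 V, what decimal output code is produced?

Full-scale range = 5.84 V − (0.38 V) = 5.46 V. LSB = 5.46 V / 2^16 ≈ 83.31 µV.
(V_in − V_min) × 2^16/range = (4.471018 − (0.38)) × 65536/5.46 = 49104.204.
Floor → code = 49104.

49104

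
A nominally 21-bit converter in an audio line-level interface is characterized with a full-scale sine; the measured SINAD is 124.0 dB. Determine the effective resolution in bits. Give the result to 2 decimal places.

20.31 bits

ENOB = (SINAD − 1.76) / 6.02 = (124.0 − 1.76) / 6.02 = 122.24 / 6.02 = 20.3056.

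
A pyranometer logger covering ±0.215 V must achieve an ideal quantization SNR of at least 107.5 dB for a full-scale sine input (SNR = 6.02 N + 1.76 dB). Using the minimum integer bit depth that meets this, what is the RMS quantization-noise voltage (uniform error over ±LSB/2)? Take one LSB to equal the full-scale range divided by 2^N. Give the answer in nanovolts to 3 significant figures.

The full-scale span is 0.215 − (-0.215) = 0.43 V.
Solving 6.02 N ≥ 107.5 − 1.76: N ≥ 17.565. Round up → N = 18.
Step size = 0.43/262144 V = 1.6403 µV.
V_rms = LSB/√12 = 474 nV.

474 nV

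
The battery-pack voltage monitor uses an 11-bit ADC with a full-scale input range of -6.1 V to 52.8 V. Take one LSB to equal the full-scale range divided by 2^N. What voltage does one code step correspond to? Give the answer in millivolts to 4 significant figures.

28.76 mV

Full-scale range = 52.8 V − (-6.1 V) = 58.9 V.
There are 2^11 = 2048 steps.
Step size = 58.9/2048 V = 28.76 mV.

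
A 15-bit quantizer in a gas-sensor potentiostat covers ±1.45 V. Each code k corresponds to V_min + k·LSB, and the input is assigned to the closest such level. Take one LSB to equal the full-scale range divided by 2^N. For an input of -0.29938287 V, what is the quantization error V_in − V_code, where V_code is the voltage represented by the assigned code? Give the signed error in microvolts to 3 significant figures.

Range = 1.45 − (-1.45) = 2.9 V. LSB = 2.9 V / 2^15 ≈ 88.50 µV.
(-0.29938287 − (-1.45)) / LSB = 1.15061713 × 32768/2.9 = 13001.1800. Nearest integer: k = 13001.
V_code = V_min + k × range/2^15 = -1.45 + 13001 × 2.9/32768 = -0.29939880371 V.
V_in − V_code = -0.29938287 − (-0.29939880371) = +15.9 µV.

+15.9 µV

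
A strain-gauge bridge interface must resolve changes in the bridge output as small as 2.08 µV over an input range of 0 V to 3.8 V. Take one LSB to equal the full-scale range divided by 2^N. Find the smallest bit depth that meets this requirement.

21 bits

Span = 3.8 V.
Levels needed ≥ 3.8/2.08 µV = 1.827e6. 2^21 = 2097152 suffices, so N_min = 21.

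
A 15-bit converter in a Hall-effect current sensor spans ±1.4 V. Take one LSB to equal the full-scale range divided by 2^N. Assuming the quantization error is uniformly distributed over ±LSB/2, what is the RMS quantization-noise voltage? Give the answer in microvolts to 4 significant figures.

Full-scale range = 1.4 V − (-1.4 V) = 2.8 V.
LSB = 2.8 V / 2^15 = 85.4492 µV.
RMS of a uniform error over width LSB is LSB/√12 = 24.67 µV.

24.67 µV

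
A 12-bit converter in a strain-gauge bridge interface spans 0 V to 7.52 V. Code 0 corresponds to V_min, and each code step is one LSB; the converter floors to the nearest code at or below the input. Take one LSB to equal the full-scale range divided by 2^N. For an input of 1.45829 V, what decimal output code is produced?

794

V_FS = 7.52 V. LSB = 7.52 V / 2^12 ≈ 1.836 mV.
(V_in − V_min) × 2^12/range = (1.45829 − (0)) × 4096/7.52 = 794.303.
Floor → code = 794.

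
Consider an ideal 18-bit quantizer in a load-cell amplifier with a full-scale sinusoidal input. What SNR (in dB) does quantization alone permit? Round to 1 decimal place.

For an ideal N-bit converter with full-scale sine input, SNR = 6.02 N + 1.76 dB. SNR = 6.02 × 18 + 1.76 = 108.36 + 1.76 = 110.12 dB.

110.1 dB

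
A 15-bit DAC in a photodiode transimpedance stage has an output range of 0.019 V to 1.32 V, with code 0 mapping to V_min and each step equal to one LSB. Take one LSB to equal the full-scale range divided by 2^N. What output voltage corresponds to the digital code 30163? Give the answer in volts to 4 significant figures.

Range = 1.32 − (0.019) = 1.301 V. LSB = 1.301 V / 2^15.
V_out = V_min + code × LSB = 0.019 V + 30163 × 1.301 V / 32768
      = 0.019 + 1.19757 = 1.21657 V.

1.217 V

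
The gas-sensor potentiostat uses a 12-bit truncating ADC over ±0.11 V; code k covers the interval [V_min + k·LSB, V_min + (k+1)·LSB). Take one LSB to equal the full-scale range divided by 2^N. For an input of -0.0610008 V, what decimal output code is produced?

912

Range = 0.11 − (-0.11) = 0.22 V. LSB = 0.22 V / 2^12 ≈ 53.71 µV.
code = ⌊(V_in − V_min)/LSB⌋ = ⌊(V_in − V_min) × 2^12 / range⌋
     = ⌊(-0.0610008 − (-0.11)) × 4096 / 0.22⌋ = ⌊0.0489992 × 4096/0.22⌋
     = ⌊912.276⌋ = 912.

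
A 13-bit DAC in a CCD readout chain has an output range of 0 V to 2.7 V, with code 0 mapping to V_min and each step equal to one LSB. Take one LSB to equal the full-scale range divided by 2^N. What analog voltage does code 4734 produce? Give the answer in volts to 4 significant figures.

V_FS = 2.7 V. LSB = 2.7 V / 2^13.
V_out = 0 + 4734 × (2.7/8192) V
      = 0 V + 1.56028 V = 1.56028 V.

1.560 V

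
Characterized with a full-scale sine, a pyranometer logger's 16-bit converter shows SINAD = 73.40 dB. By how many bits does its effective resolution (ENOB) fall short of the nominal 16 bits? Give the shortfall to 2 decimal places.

4.10 bits

Effective bits = (73.40 − 1.76)/6.02 = 11.9003.
16 − 11.9003 = 4.10 bits below nominal.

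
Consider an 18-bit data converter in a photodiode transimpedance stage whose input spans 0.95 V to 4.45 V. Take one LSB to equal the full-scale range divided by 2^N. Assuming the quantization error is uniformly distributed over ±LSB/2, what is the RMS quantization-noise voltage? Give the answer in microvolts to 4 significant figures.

3.854 µV

Range = 4.45 − (0.95) = 3.5 V.
LSB = 3.5 V / 2^18 = 13.3514 µV.
V_rms = LSB/√12 = 13.3514 µV / √12 = 3.854 µV.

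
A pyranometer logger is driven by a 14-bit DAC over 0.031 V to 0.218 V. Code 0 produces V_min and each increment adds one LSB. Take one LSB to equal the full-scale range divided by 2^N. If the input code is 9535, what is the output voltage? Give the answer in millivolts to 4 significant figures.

The full-scale span is 0.218 − (0.031) = 0.187 V. LSB = 0.187 V / 2^14.
Output = V_min + (9535/16384) × range = 0.031 + 0.581970 × 0.187 V
      = 0.031 + 0.108828 = 0.139828 V.

139.8 mV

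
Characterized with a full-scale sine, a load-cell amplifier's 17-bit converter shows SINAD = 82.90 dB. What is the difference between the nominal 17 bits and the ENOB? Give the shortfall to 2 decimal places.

3.52 bits

N_eff = (82.90 − 1.76)/6.02 = 13.4784 bits.
Lost resolution: 17 − 13.4784 = 3.5216 bits.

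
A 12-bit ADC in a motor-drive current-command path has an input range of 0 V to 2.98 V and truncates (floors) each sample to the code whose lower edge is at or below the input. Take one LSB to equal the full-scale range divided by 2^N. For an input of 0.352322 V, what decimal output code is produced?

Span = 2.98 V. LSB = 2.98 V / 2^12 ≈ 0.7275 mV.
V_in − V_min = 0.352322 − (0) = 0.352322 V.
Divide by LSB: 0.352322 × 4096/2.98 = 484.2654.
Truncating gives code 484.

484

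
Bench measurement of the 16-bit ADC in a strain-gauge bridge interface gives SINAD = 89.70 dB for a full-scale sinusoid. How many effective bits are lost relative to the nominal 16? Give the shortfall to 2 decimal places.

ENOB = (SINAD − 1.76)/6.02 = (89.70 − 1.76)/6.02 = 14.6080 bits.
16 − 14.6080 = 1.39 bits below nominal.

1.39 bits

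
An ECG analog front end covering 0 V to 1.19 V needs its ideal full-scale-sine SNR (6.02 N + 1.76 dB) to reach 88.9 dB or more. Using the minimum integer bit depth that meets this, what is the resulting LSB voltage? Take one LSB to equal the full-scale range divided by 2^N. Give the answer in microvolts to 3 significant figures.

V_FS = 1.19 V.
6.02 N + 1.76 ≥ 88.9 gives N ≥ 14.475, so the minimum integer is 15.
One LSB is 1.19 V / 32768 = 36.3 µV.

36.3 µV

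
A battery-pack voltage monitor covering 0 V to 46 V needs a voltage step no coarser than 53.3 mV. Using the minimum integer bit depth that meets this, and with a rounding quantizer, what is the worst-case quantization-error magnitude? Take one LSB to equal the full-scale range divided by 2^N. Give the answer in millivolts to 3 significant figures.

V_FS = 46 V.
Need 2^N ≥ 46 V / 53.3 mV = 863.0 → N_min = 10.
LSB = 46 V / 2^10 = 44.922 mV.
Max error for round-to-nearest is LSB/2 = 22.5 mV.

22.5 mV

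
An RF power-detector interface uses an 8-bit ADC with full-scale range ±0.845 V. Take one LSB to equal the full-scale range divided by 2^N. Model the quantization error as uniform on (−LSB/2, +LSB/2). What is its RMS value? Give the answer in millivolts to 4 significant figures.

1.906 mV

Full-scale range = 0.845 V − (-0.845 V) = 1.69 V.
One LSB is 1.69 V / 256 = 6.60156 mV.
σ_q = LSB/√12 = 6.60156 mV/3.4641 = 1.906 mV.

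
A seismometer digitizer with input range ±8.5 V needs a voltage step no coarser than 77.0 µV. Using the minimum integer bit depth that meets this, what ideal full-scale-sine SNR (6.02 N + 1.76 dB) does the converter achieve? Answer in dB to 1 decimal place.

110.1 dB

The full-scale span is 8.5 − (-8.5) = 17 V.
Required number of levels: 17/77.0 µV = 220780; smallest N with 2^N ≥ that is 18.
6.02(18) + 1.76 = 110.12 dB.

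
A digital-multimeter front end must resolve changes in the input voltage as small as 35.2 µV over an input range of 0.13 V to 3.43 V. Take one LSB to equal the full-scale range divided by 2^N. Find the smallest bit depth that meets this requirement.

Range = 3.43 − (0.13) = 3.3 V.
Levels needed ≥ 3.3/35.2 µV = 93750. 2^17 = 131072 suffices, so N_min = 17.

17 bits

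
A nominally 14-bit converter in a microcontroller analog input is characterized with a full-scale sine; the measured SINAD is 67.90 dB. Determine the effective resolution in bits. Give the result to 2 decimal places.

10.99 bits

Inverting SNR = 6.02 N + 1.76: N_eff = (67.90 − 1.76)/6.02 = 10.9867.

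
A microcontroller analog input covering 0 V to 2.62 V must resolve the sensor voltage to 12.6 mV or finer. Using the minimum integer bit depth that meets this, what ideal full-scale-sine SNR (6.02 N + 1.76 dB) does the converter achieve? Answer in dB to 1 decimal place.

49.9 dB

V_FS = 2.62 V.
Required number of levels: 2.62/12.6 mV = 207.94; smallest N with 2^N ≥ that is 8.
Ideal SNR at N = 8: 6.02·8 + 1.76 = 49.9 dB.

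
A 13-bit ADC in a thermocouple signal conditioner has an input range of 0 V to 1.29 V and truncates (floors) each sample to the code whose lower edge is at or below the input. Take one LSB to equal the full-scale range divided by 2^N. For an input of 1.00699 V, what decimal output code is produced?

6394

Full-scale range = 1.29 V. LSB = 1.29 V / 2^13 ≈ 157.5 µV.
code = ⌊(V_in − V_min)/LSB⌋ = ⌊(V_in − V_min) × 2^13 / range⌋
     = ⌊(1.00699 − (0)) × 8192 / 1.29⌋ = ⌊1.00699 × 8192/1.29⌋
     = ⌊6394.777⌋ = 6394.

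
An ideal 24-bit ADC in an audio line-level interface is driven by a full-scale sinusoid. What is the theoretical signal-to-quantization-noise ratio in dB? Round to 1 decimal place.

146.2 dB

For an ideal N-bit converter with full-scale sine input, SNR = 6.02 N + 1.76 dB. SNR = 6.02 × 24 + 1.76 = 144.48 + 1.76 = 146.24 dB.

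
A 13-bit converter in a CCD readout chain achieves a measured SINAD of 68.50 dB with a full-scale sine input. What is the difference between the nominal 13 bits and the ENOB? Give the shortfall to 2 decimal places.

N_eff = (68.50 − 1.76)/6.02 = 11.0864 bits.
13 − 11.0864 = 1.91 bits below nominal.

1.91 bits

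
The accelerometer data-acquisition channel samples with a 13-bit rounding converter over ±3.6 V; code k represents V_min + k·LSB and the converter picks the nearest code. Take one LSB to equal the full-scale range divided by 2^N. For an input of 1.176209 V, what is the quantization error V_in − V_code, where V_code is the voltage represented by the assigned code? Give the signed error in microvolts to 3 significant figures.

+232 µV

Range = 3.6 − (-3.6) = 7.2 V. LSB = 7.2 V / 2^13 ≈ 0.8789 mV.
Position in LSBs: (1.176209 − (-3.6)) × 8192/7.2 = 5434.2645; rounding gives k = 5434.
V_code = -3.6 + (5434/8192) × 7.2 = 1.175976563 V.
Error = V_in − V_code = 1.176209 − (1.175976563) = +232 µV.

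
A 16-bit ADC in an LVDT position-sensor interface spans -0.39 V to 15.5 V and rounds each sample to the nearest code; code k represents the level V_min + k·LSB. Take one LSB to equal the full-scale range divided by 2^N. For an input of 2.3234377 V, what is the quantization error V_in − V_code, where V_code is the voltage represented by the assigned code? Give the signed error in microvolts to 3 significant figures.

The full-scale span is 15.5 − (-0.39) = 15.89 V. LSB = 15.89 V / 2^16 ≈ 242.5 µV.
Position in LSBs: (2.3234377 − (-0.39)) × 65536/15.89 = 11191.1802; rounding gives k = 11191.
V_code = -0.39 + (11191/65536) × 15.89 = 2.3233940125 V.
e = 2.3234377 − (2.3233940125) = +43.7 µV.

+43.7 µV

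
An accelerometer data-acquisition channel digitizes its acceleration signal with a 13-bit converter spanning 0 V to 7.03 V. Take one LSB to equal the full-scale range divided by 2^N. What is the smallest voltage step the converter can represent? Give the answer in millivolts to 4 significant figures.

Full-scale range = 7.03 V.
Number of codes = 2^13 = 8192.
Step size = 7.03/8192 V = 0.8582 mV.

0.8582 mV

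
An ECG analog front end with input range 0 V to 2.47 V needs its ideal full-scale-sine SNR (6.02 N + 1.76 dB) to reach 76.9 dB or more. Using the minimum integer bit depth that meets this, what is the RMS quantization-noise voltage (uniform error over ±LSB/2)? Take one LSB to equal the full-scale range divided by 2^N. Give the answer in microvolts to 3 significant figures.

V_FS = 2.47 V.
N ≥ (76.9 − 1.76)/6.02 = 12.482 → N_min = 13.
One LSB is 2.47 V / 8192 = 301.51 µV.
RMS noise = LSB/√12 = 87.0 µV.

87.0 µV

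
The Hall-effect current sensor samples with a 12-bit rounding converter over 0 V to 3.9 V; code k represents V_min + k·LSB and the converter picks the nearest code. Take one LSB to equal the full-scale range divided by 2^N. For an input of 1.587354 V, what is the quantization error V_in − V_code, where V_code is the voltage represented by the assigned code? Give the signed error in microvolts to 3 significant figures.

+123 µV

V_FS = 3.9 V. LSB = 3.9 V / 2^12 ≈ 0.9521 mV.
Position in LSBs: (1.587354 − (0)) × 4096/3.9 = 1667.1287; rounding gives k = 1667.
V_code = 0 + (1667/4096) × 3.9 = 1.587231445 V.
V_in − V_code = 1.587354 − (1.587231445) = +123 µV.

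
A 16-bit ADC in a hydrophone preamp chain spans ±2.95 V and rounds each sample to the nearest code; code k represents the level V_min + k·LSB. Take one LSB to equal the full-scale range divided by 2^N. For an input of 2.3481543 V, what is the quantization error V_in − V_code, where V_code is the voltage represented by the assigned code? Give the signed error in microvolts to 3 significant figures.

Full-scale range = 2.95 V − (-2.95 V) = 5.9 V. LSB = 5.9 V / 2^16 ≈ 90.03 µV.
Position in LSBs: (2.3481543 − (-2.95)) × 65536/5.9 = 58850.8204; rounding gives k = 58851.
V_code = -2.95 + (58851/65536) × 5.9 = 2.3481704712 V.
e = 2.3481543 − (2.3481704712) = −16.2 µV.

−16.2 µV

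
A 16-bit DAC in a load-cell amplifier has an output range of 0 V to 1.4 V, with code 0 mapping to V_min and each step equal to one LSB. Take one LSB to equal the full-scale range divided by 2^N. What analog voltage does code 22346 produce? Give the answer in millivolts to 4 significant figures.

477.4 mV

Range is 1.4 V. LSB = 1.4 V / 2^16.
V_out = 0 + 22346 × (1.4/65536) V
      = 0 V + 0.477362 V = 0.477362 V.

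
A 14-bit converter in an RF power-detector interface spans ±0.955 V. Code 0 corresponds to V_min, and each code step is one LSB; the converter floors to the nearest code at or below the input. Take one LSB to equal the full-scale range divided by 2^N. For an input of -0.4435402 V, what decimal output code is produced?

Full-scale range = 0.955 V − (-0.955 V) = 1.91 V. LSB = 1.91 V / 2^14 ≈ 116.6 µV.
(V_in − V_min) × 2^14/range = (-0.4435402 − (-0.955)) × 16384/1.91 = 4387.308.
Floor → code = 4387.

4387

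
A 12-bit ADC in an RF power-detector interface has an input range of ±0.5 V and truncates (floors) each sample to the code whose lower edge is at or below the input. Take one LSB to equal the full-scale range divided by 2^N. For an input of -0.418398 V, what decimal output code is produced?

334

Span: 0.5 V − (-0.5 V) = 1 V. LSB = 1 V / 2^12 ≈ 244.1 µV.
(V_in − V_min) × 2^12/range = (-0.418398 − (-0.5)) × 4096/1 = 334.242.
Floor → code = 334.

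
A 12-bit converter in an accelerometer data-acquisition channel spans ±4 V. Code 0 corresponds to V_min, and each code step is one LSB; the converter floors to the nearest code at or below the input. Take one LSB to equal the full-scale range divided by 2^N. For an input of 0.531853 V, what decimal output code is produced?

2320

Span: 4 V − (-4 V) = 8 V. LSB = 8 V / 2^12 ≈ 1.953 mV.
V_in − V_min = 0.531853 − (-4) = 4.531853 V.
Divide by LSB: 4.531853 × 4096/8 = 2320.3087.
Truncating gives code 2320.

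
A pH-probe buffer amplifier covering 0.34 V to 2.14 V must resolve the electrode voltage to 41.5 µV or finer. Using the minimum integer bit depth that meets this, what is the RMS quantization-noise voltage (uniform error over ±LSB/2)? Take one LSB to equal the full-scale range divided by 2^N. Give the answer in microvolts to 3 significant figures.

7.93 µV

Range = 2.14 − (0.34) = 1.8 V.
1.8 V / 41.5 µV = 43370. Since 2^15 = 32768 and 2^16 = 65536, N = 16.
One LSB is 1.8 V / 65536 = 27.466 µV.
σ_q = LSB/√12 = 27.466 µV/3.4641 = 7.93 µV.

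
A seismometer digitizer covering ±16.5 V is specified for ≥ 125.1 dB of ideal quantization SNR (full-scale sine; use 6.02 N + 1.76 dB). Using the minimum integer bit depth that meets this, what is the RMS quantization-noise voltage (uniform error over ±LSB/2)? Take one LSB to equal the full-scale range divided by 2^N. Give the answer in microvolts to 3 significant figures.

4.54 µV

Span: 16.5 V − (-16.5 V) = 33 V.
Required N = ⌈(125.1 − 1.76)/6.02⌉ = ⌈20.488⌉ = 21.
Step size = 33/2097152 V = 15.736 µV.
RMS noise = LSB/√12 = 4.54 µV.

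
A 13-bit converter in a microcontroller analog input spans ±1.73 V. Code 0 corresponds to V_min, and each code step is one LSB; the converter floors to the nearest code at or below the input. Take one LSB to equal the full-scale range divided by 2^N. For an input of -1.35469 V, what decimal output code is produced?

888

Span: 1.73 V − (-1.73 V) = 3.46 V. LSB = 3.46 V / 2^13 ≈ 422.4 µV.
V_in − V_min = -1.35469 − (-1.73) = 0.37531 V.
Divide by LSB: 0.37531 × 8192/3.46 = 888.5952.
Truncating gives code 888.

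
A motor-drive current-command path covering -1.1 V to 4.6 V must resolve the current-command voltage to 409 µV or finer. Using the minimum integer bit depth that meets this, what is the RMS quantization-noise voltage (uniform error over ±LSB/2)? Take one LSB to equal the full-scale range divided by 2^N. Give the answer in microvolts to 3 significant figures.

100 µV

Range = 4.6 − (-1.1) = 5.7 V.
Need 2^N ≥ 5.7 V / 409 µV = 13940 → N_min = 14.
LSB = 5.7 V / 2^14 = 347.90 µV.
σ_q = LSB/√12 = 347.90 µV/3.4641 = 100 µV.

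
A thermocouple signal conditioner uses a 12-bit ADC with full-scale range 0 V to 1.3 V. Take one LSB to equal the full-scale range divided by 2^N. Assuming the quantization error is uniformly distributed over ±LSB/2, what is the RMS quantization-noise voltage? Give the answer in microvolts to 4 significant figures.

Full-scale range = 1.3 V.
LSB = 1.3 V ÷ 2^12 = 1.3/4096 V = 317.383 µV.
V_rms = LSB/√12 = 317.383 µV / √12 = 91.62 µV.

91.62 µV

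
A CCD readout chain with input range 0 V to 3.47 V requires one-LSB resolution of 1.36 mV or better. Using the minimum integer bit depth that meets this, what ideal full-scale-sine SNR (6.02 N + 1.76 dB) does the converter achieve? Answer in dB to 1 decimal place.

74.0 dB

Full-scale range = 3.47 V.
Levels needed ≥ 3.47/1.36 mV = 2551. 2^12 = 4096 suffices, so N_min = 12.
SNR = 6.02 × 12 + 1.76 = 74.00 dB.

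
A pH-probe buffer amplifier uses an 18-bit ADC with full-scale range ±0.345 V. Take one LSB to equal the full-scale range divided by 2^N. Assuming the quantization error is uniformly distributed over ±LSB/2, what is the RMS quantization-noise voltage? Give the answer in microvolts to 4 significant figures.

Range = 0.345 − (-0.345) = 0.69 V.
One LSB is 0.69 V / 262144 = 2.63214 µV.
V_rms = LSB/√12 = 2.63214 µV / √12 = 0.7598 µV.

0.7598 µV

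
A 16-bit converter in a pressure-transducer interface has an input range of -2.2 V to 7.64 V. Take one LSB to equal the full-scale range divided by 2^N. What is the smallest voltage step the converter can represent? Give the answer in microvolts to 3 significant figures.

150 µV

Full-scale range = 7.64 V − (-2.2 V) = 9.84 V.
There are 2^16 = 65536 steps.
Step size = 9.84/65536 V = 150 µV.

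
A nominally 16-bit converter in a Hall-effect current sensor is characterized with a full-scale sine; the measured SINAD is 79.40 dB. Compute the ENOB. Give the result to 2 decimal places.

12.90 bits

ENOB = (79.40 − 1.76)/6.02 = 12.8970 bits.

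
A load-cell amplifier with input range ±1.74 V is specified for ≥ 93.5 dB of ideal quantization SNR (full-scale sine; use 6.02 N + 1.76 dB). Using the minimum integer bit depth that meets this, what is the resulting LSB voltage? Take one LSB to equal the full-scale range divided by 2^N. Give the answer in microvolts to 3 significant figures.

53.1 µV

Full-scale range = 1.74 V − (-1.74 V) = 3.48 V.
Required N = ⌈(93.5 − 1.76)/6.02⌉ = ⌈15.239⌉ = 16.
One LSB is 3.48 V / 65536 = 53.1 µV.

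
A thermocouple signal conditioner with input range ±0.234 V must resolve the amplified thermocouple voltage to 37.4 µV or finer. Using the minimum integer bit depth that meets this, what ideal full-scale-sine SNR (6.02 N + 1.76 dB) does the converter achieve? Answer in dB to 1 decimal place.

The full-scale span is 0.234 − (-0.234) = 0.468 V.
0.468 V / 37.4 µV = 12510. Since 2^13 = 8192 and 2^14 = 16384, N = 14.
Ideal SNR at N = 14: 6.02·14 + 1.76 = 86.0 dB.

86.0 dB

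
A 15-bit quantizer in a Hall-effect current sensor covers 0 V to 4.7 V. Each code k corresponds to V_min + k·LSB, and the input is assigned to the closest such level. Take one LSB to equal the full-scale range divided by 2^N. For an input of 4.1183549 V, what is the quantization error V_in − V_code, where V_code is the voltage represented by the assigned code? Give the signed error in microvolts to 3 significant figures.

−25.8 µV

Range is 4.7 V. LSB = 4.7 V / 2^15 ≈ 143.4 µV.
Position in LSBs: (4.1183549 − (0)) × 32768/4.7 = 28712.8199; rounding gives k = 28713.
Reconstructed level: 0 + 28713 × 4.7/32768 V = 4.1183807373 V.
V_in − V_code = 4.1183549 − (4.1183807373) = −25.8 µV.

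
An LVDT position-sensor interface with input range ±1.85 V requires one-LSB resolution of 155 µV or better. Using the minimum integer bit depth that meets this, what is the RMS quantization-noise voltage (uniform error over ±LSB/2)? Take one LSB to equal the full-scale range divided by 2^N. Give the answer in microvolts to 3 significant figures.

Full-scale range = 1.85 V − (-1.85 V) = 3.7 V.
Need 2^N ≥ 3.7 V / 155 µV = 23870 → N_min = 15.
LSB = 3.7 V / 2^15 = 112.92 µV.
V_rms = LSB/√12 = 32.6 µV.

32.6 µV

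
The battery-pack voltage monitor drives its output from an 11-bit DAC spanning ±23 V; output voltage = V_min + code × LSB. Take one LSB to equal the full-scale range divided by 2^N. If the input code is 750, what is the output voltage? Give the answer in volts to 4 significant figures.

-6.154 V

Full-scale range = 23 V − (-23 V) = 46 V. LSB = 46 V / 2^11.
V_out = -23 + 750 × (46/2048) V
      = -23 + 16.8457 = -6.15430 V.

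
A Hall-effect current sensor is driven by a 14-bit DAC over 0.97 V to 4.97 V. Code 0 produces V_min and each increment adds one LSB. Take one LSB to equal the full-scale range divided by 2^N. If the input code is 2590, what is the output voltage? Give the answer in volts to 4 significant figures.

Span: 4.97 V − (0.97 V) = 4 V. LSB = 4 V / 2^14.
V_out = 0.97 + 2590 × (4/16384) V
      = 0.97 V + 0.632324 V = 1.60232 V.

1.602 V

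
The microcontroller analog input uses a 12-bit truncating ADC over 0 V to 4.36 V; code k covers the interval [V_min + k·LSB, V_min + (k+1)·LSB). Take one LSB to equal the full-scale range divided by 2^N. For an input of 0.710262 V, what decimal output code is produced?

667

Range is 4.36 V. LSB = 4.36 V / 2^12 ≈ 1.064 mV.
(V_in − V_min) × 2^12/range = (0.710262 − (0)) × 4096/4.36 = 667.255.
Floor → code = 667.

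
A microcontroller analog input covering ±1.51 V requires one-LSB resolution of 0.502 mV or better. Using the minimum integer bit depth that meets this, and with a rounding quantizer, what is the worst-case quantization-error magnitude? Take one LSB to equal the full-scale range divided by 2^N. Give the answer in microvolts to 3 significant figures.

Span: 1.51 V − (-1.51 V) = 3.02 V.
3.02 V / 0.502 mV = 6016. Since 2^12 = 4096 and 2^13 = 8192, N = 13.
One LSB is 3.02 V / 8192 = 368.65 µV.
Max error for round-to-nearest is LSB/2 = 184 µV.

184 µV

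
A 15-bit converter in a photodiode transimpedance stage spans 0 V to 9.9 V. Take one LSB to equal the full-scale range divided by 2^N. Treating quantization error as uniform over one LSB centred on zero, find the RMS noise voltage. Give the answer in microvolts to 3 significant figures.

87.2 µV

V_FS = 9.9 V.
LSB = 9.9 V ÷ 2^15 = 9.9/32768 V = 302.12 µV.
V_rms = LSB/√12 = 302.12 µV / √12 = 87.2 µV.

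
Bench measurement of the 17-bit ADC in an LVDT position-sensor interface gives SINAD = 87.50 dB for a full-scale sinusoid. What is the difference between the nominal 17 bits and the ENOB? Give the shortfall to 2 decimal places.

2.76 bits

N_eff = (87.50 − 1.76)/6.02 = 14.2425 bits.
17 − 14.2425 = 2.76 bits below nominal.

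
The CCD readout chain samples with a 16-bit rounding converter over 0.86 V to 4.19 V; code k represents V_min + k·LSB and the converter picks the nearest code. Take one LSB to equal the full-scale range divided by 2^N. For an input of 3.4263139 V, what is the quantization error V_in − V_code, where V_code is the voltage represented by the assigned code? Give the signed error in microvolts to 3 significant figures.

+14.8 µV

Range = 4.19 − (0.86) = 3.33 V. LSB = 3.33 V / 2^16 ≈ 50.81 µV.
(3.4263139 − (0.86)) / LSB = 2.5663139 × 65536/3.33 = 50506.2906. Nearest integer: k = 50506.
V_code = 0.86 + (50506/65536) × 3.33 = 3.4262991333 V.
Error = V_in − V_code = 3.4263139 − (3.4262991333) = +14.8 µV.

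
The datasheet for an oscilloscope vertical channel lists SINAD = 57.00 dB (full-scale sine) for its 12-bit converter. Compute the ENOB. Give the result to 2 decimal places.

(57.00 − 1.76) / 6.02 = 55.24/6.02 = 9.1761 effective bits.

9.18 bits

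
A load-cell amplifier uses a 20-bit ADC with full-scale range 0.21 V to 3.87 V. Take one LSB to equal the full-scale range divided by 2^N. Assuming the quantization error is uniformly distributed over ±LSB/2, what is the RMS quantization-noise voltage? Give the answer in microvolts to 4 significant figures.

1.008 µV

Range = 3.87 − (0.21) = 3.66 V.
One LSB is 3.66 V / 1048576 = 3.49045 µV.
RMS of a uniform error over width LSB is LSB/√12 = 1.008 µV.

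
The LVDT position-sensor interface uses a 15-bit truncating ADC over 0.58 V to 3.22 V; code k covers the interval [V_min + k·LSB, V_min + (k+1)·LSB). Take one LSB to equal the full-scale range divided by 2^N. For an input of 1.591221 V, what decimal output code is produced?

Range = 3.22 − (0.58) = 2.64 V. LSB = 2.64 V / 2^15 ≈ 80.57 µV.
code = ⌊(V_in − V_min)/LSB⌋ = ⌊(V_in − V_min) × 2^15 / range⌋
     = ⌊(1.591221 − (0.58)) × 32768 / 2.64⌋ = ⌊1.011221 × 32768/2.64⌋
     = ⌊12551.398⌋ = 12551.

12551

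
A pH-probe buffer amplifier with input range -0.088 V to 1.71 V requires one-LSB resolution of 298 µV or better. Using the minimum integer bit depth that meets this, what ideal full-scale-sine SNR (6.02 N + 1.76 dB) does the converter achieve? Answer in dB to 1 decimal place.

80.0 dB

Full-scale range = 1.71 V − (-0.088 V) = 1.798 V.
1.798 V / 298 µV = 6034. Since 2^12 = 4096 and 2^13 = 8192, N = 13.
Ideal SNR at N = 13: 6.02·13 + 1.76 = 80.0 dB.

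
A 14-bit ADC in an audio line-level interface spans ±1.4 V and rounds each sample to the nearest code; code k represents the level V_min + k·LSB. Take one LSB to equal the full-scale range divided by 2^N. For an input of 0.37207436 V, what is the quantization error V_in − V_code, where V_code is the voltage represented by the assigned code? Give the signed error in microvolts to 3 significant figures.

+28.5 µV

Range = 1.4 − (-1.4) = 2.8 V. LSB = 2.8 V / 2^14 ≈ 170.9 µV.
(V_in − V_min)/LSB = (0.37207436 − (-1.4)) × 16384/2.8 = 10369.1665 → nearest code k = 10369.
V_code = -1.4 + (10369/16384) × 2.8 = 0.37204589844 V.
V_in − V_code = 0.37207436 − (0.37204589844) = +28.5 µV.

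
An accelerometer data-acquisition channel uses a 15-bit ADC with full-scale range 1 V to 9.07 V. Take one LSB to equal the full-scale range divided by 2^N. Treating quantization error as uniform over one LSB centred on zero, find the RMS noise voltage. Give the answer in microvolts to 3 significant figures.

Full-scale range = 9.07 V − (1 V) = 8.07 V.
LSB = 8.07 V / 2^15 = 246.28 µV.
V_rms = LSB/√12 = 246.28 µV / √12 = 71.1 µV.

71.1 µV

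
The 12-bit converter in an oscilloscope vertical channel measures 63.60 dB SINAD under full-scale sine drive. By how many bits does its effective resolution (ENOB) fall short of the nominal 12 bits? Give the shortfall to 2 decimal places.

ENOB = (SINAD − 1.76)/6.02 = (63.60 − 1.76)/6.02 = 10.2724 bits.
Lost resolution: 12 − 10.2724 = 1.7276 bits.

1.73 bits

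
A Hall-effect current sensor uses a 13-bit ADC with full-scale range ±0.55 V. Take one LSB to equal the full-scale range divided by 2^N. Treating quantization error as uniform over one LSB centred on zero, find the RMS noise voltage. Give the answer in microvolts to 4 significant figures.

Range = 0.55 − (-0.55) = 1.1 V.
One LSB is 1.1 V / 8192 = 134.277 µV.
For a uniform distribution on [−LSB/2, +LSB/2], V_rms = LSB/√12 = 134.277 µV/3.4641 = 38.76 µV.

38.76 µV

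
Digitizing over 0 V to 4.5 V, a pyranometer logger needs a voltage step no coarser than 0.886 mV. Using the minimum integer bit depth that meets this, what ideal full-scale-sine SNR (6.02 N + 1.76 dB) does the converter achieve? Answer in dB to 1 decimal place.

Range is 4.5 V.
4.5 V / 0.886 mV = 5079. Since 2^12 = 4096 and 2^13 = 8192, N = 13.
6.02(13) + 1.76 = 80.02 dB.

80.0 dB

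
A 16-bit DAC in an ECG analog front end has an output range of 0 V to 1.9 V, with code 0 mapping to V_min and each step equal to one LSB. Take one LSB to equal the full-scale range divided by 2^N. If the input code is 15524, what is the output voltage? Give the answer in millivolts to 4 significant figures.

Range is 1.9 V. LSB = 1.9 V / 2^16.
V_out = V_min + code × LSB = 0 V + 15524 × 1.9 V / 65536
      = 0 + 0.450067 = 0.450067 V.

450.1 mV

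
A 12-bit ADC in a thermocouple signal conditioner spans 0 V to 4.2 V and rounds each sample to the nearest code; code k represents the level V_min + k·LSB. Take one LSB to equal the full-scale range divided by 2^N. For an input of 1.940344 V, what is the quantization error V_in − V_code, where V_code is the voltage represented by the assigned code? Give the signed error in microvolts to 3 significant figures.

+305 µV

V_FS = 4.2 V. LSB = 4.2 V / 2^12 ≈ 1.025 mV.
(1.940344 − (0)) / LSB = 1.940344 × 4096/4.2 = 1892.2974. Nearest integer: k = 1892.
V_code = 0 + (1892/4096) × 4.2 = 1.940039063 V.
Error = V_in − V_code = 1.940344 − (1.940039063) = +305 µV.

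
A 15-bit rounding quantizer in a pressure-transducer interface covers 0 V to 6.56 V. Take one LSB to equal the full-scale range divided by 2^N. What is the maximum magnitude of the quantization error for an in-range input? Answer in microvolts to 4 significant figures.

Range is 6.56 V.
Step size = 6.56/32768 V = 200.195 µV.
|e|_max = LSB/2 = 100.1 µV.

100.1 µV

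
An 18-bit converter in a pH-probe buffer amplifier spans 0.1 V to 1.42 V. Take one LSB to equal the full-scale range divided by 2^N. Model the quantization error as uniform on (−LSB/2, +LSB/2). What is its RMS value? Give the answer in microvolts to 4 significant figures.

1.454 µV

The full-scale span is 1.42 − (0.1) = 1.32 V.
Step size = 1.32/262144 V = 5.03540 µV.
For a uniform distribution on [−LSB/2, +LSB/2], V_rms = LSB/√12 = 5.03540 µV/3.4641 = 1.454 µV.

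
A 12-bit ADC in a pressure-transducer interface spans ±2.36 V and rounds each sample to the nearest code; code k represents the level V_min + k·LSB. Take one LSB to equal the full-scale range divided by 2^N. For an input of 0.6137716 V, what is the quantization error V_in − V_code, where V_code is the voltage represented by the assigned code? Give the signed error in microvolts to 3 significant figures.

−428 µV

Full-scale range = 2.36 V − (-2.36 V) = 4.72 V. LSB = 4.72 V / 2^12 ≈ 1.152 mV.
(V_in − V_min)/LSB = (0.6137716 − (-2.36)) × 4096/4.72 = 2580.6289 → nearest code k = 2581.
Reconstructed level: -2.36 + 2581 × 4.72/4096 V = 0.6141992188 V.
V_in − V_code = 0.6137716 − (0.6141992188) = −428 µV.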